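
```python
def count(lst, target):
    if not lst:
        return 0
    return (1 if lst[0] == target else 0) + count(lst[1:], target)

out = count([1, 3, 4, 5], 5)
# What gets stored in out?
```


count([1, 3, 4, 5], 5)
lst[0]=1 != 5: 0 + count([3, 4, 5], 5)
lst[0]=3 != 5: 0 + count([4, 5], 5)
lst[0]=4 != 5: 0 + count([5], 5)
lst[0]=5 == 5: 1 + count([], 5)
= 1


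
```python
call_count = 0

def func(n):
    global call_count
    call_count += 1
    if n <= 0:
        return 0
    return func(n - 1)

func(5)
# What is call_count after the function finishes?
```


func(5) calls func(4) calls ... calls func(0)
Total calls: 5 + 1 (for base case) = 6


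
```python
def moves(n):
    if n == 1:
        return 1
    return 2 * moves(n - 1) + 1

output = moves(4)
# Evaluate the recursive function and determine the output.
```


moves(4)
= 2 * moves(3) + 1
= 2 * (2 * moves(2) + 1) + 1
= 2 * (2 * (2 * moves(1) + 1) + 1) + 1
Now compute bottom-up:
moves(1) = 1
moves(2) = 2 * 1 + 1 = 3
moves(3) = 2 * 3 + 1 = 7
moves(4) = 2 * 7 + 1 = 15
= 15


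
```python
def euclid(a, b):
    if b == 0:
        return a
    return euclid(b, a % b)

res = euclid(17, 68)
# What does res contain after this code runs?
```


euclid(17, 68)
= euclid(68, 17 % 68) = euclid(68, 17)
= euclid(17, 68 % 17) = euclid(17, 0)
b == 0, return a = 17


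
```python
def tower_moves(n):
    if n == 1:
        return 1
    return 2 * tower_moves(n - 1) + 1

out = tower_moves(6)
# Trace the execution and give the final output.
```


tower_moves(6)
= 2 * tower_moves(5) + 1
= 2 * (2 * tower_moves(4) + 1) + 1
= 2 * (2 * (2 * tower_moves(3) + 1) + 1) + 1
= 2 * (2 * (2 * (2 * tower_moves(2) + 1) + 1) + 1) + 1
= 2 * (2 * (2 * (2 * (2 * tower_moves(1) + 1) + 1) + 1) + 1) + 1
Now compute bottom-up:
tower_moves(1) = 1
tower_moves(2) = 2 * 1 + 1 = 3
tower_moves(3) = 2 * 3 + 1 = 7
tower_moves(4) = 2 * 7 + 1 = 15
tower_moves(5) = 2 * 15 + 1 = 31
tower_moves(6) = 2 * 31 + 1 = 63
= 63


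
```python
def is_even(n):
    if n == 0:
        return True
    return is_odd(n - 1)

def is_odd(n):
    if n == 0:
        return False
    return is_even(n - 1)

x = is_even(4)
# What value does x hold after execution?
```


is_even(4)
= is_odd(3)
= is_even(2)
= is_odd(1)
= is_even(0)
n == 0: return True
= True


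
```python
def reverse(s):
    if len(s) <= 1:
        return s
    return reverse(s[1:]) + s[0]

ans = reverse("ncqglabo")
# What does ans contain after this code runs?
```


reverse("ncqglabo")
= reverse("cqglabo") + "n"
= reverse("qglabo") + "c" + "n"
= reverse("glabo") + "q" + "c" + "n"
= reverse("labo") + "g" + "q" + "c" + "n"
= reverse("abo") + "l" + "g" + "q" + "c" + "n"
= reverse("bo") + "a" + "l" + "g" + "q" + "c" + "n"
= reverse("o") + "b" + "a" + "l" + "g" + "q" + "c" + "n"
= "o" + "b" + "a" + "l" + "g" + "q" + "c" + "n"
= "obalgqcn"


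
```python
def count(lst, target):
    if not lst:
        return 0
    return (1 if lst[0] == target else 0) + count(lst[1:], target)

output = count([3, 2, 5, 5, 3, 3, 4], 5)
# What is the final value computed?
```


count([3, 2, 5, 5, 3, 3, 4], 5)
lst[0]=3 != 5: 0 + count([2, 5, 5, 3, 3, 4], 5)
lst[0]=2 != 5: 0 + count([5, 5, 3, 3, 4], 5)
lst[0]=5 == 5: 1 + count([5, 3, 3, 4], 5)
lst[0]=5 == 5: 1 + count([3, 3, 4], 5)
lst[0]=3 != 5: 0 + count([3, 4], 5)
lst[0]=3 != 5: 0 + count([4], 5)
lst[0]=4 != 5: 0 + count([], 5)
= 2


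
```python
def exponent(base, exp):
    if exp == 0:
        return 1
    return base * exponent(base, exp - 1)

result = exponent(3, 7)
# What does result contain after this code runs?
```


exponent(3, 7)
= 3 * exponent(3, 6)
= 3 * 3 * exponent(3, 5)
= 3 * 3 * 3 * exponent(3, 4)
= 3 * 3 * 3 * 3 * exponent(3, 3)
= 3 * 3 * 3 * 3 * 3 * exponent(3, 2)
= 3 * 3 * 3 * 3 * 3 * 3 * exponent(3, 1)
= 3 * 3 * 3 * 3 * 3 * 3 * 3 * exponent(3, 0)
= 3 * 3 * 3 * 3 * 3 * 3 * 3 * 1
= 2187


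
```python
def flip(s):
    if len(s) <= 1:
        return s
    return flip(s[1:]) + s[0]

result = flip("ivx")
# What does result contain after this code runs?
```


flip("ivx")
= flip("vx") + "i"
= flip("x") + "v" + "i"
= "x" + "v" + "i"
= "xvi"


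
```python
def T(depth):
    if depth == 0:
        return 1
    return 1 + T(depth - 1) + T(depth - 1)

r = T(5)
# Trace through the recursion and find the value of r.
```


T(5)
= 1 + T(4) + T(4)
= 1 + 2 * T(4)
T(k) = 2^(k+1) - 1
T(0) = 1
T(1) = 3
T(2) = 7
T(3) = 15
T(4) = 31
T(5) = 2^6 - 1 = 63


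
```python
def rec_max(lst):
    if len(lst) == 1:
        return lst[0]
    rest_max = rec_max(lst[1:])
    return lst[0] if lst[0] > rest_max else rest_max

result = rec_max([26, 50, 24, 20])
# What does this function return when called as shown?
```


rec_max([26, 50, 24, 20])
= compare 26 with rec_max([50, 24, 20])
= compare 50 with rec_max([24, 20])
= compare 24 with rec_max([20])
Base: rec_max([20]) = 20
compare 24 with 20: max = 24
compare 50 with 24: max = 50
compare 26 with 50: max = 50
= 50


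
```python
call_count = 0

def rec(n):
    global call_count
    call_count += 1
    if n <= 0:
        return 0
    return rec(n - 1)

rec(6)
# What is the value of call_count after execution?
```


rec(6) calls rec(5) calls ... calls rec(0)
Total calls: 6 + 1 (for base case) = 7


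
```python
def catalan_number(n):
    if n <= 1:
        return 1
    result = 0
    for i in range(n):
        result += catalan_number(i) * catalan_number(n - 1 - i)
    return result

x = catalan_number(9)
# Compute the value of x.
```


catalan_number(9)
= sum of catalan_number(i) * catalan_number(9-1-i) for i in 0..8
First compute sub-values bottom-up:
  catalan_number(0) = 1, catalan_number(1) = 1
  catalan_number(2) = 1*1 + 1*1 = 2
  catalan_number(3) = 1*2 + 1*1 + 2*1 = 5
  catalan_number(4) = 1*5 + 1*2 + 2*1 + 5*1 = 14
  catalan_number(5) = 1*14 + 1*5 + 2*2 + 5*1 + 14*1 = 42
  catalan_number(6) = 1*42 + 1*14 + 2*5 + 5*2 + 14*1 + 42*1 = 132
  catalan_number(7) = 1*132 + 1*42 + 2*14 + 5*5 + 14*2 + 42*1 + 132*1 = 429
  catalan_number(8) = 1*429 + 1*132 + 2*42 + 5*14 + 14*5 + 42*2 + 132*1 + 429*1 = 1430
Now catalan_number(9):
  catalan_number(0)*catalan_number(8) = 1*1430 = 1430
  catalan_number(1)*catalan_number(7) = 1*429 = 429
  catalan_number(2)*catalan_number(6) = 2*132 = 264
  catalan_number(3)*catalan_number(5) = 5*42 = 210
  catalan_number(4)*catalan_number(4) = 14*14 = 196
  catalan_number(5)*catalan_number(3) = 42*5 = 210
  catalan_number(6)*catalan_number(2) = 132*2 = 264
  catalan_number(7)*catalan_number(1) = 429*1 = 429
  catalan_number(8)*catalan_number(0) = 1430*1 = 1430
= 1430 + 429 + 264 + 210 + 196 + 210 + 264 + 429 + 1430
= 4862


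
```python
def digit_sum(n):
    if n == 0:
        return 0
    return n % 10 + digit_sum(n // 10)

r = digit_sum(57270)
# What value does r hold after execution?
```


digit_sum(57270)
= 0 + digit_sum(5727)
= 0 + 7 + digit_sum(572)
= 0 + 7 + 2 + digit_sum(57)
= 0 + 7 + 2 + 7 + digit_sum(5)
= 0 + 7 + 2 + 7 + 5 + digit_sum(0)
= 0 + 7 + 2 + 7 + 5 + 0
= 21


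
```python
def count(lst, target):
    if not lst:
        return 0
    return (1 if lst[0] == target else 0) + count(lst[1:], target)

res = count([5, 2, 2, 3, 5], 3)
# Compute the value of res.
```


count([5, 2, 2, 3, 5], 3)
lst[0]=5 != 3: 0 + count([2, 2, 3, 5], 3)
lst[0]=2 != 3: 0 + count([2, 3, 5], 3)
lst[0]=2 != 3: 0 + count([3, 5], 3)
lst[0]=3 == 3: 1 + count([5], 3)
lst[0]=5 != 3: 0 + count([], 3)
= 1


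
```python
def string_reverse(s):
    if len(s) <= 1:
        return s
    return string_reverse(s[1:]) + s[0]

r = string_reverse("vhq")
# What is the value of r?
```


string_reverse("vhq")
= string_reverse("hq") + "v"
= string_reverse("q") + "h" + "v"
= "q" + "h" + "v"
= "qhv"


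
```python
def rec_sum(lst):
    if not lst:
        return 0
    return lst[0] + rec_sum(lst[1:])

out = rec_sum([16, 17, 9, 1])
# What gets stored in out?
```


rec_sum([16, 17, 9, 1])
= 16 + rec_sum([17, 9, 1])
= 16 + 17 + rec_sum([9, 1])
= 16 + 17 + 9 + rec_sum([1])
= 16 + 17 + 9 + 1 + rec_sum([])
= 16 + 17 + 9 + 1 + 0
= 43


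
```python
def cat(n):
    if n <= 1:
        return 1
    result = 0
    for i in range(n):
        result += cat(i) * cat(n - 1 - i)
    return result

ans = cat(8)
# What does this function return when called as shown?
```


cat(8)
= sum of cat(i) * cat(8-1-i) for i in 0..7
First compute sub-values bottom-up:
  cat(0) = 1, cat(1) = 1
  cat(2) = 1*1 + 1*1 = 2
  cat(3) = 1*2 + 1*1 + 2*1 = 5
  cat(4) = 1*5 + 1*2 + 2*1 + 5*1 = 14
  cat(5) = 1*14 + 1*5 + 2*2 + 5*1 + 14*1 = 42
  cat(6) = 1*42 + 1*14 + 2*5 + 5*2 + 14*1 + 42*1 = 132
  cat(7) = 1*132 + 1*42 + 2*14 + 5*5 + 14*2 + 42*1 + 132*1 = 429
Now cat(8):
  cat(0)*cat(7) = 1*429 = 429
  cat(1)*cat(6) = 1*132 = 132
  cat(2)*cat(5) = 2*42 = 84
  cat(3)*cat(4) = 5*14 = 70
  cat(4)*cat(3) = 14*5 = 70
  cat(5)*cat(2) = 42*2 = 84
  cat(6)*cat(1) = 132*1 = 132
  cat(7)*cat(0) = 429*1 = 429
= 429 + 132 + 84 + 70 + 70 + 84 + 132 + 429
= 1430


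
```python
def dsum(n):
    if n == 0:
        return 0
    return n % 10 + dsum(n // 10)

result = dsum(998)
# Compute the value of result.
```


dsum(998)
= 8 + dsum(99)
= 8 + 9 + dsum(9)
= 8 + 9 + 9 + dsum(0)
= 8 + 9 + 9 + 0
= 26


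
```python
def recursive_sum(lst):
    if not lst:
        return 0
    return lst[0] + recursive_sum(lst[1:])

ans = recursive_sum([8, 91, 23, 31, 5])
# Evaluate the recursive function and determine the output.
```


recursive_sum([8, 91, 23, 31, 5])
= 8 + recursive_sum([91, 23, 31, 5])
= 8 + 91 + recursive_sum([23, 31, 5])
= 8 + 91 + 23 + recursive_sum([31, 5])
= 8 + 91 + 23 + 31 + recursive_sum([5])
= 8 + 91 + 23 + 31 + 5 + recursive_sum([])
= 8 + 91 + 23 + 31 + 5 + 0
= 158


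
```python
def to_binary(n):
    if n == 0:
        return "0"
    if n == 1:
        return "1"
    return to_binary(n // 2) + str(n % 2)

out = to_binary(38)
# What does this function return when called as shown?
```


to_binary(38)
= to_binary(19) + "0"
= to_binary(9) + "1" + "0"
= to_binary(4) + "1" + "1" + "0"
= to_binary(2) + "0" + "1" + "1" + "0"
= to_binary(1) + "0" + "0" + "1" + "1" + "0"
= "1" + "0" + "0" + "1" + "1" + "0"
= "100110"


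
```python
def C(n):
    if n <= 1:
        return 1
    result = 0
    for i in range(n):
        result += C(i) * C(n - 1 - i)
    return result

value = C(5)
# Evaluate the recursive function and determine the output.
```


C(5)
= sum of C(i) * C(5-1-i) for i in 0..4
First compute sub-values bottom-up:
  C(0) = 1, C(1) = 1
  C(2) = 1*1 + 1*1 = 2
  C(3) = 1*2 + 1*1 + 2*1 = 5
  C(4) = 1*5 + 1*2 + 2*1 + 5*1 = 14
Now C(5):
  C(0)*C(4) = 1*14 = 14
  C(1)*C(3) = 1*5 = 5
  C(2)*C(2) = 2*2 = 4
  C(3)*C(1) = 5*1 = 5
  C(4)*C(0) = 14*1 = 14
= 14 + 5 + 4 + 5 + 14
= 42


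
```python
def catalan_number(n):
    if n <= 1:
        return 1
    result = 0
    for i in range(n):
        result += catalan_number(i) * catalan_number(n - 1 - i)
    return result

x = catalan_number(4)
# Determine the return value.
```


catalan_number(4)
= sum of catalan_number(i) * catalan_number(4-1-i) for i in 0..3
First compute sub-values bottom-up:
  catalan_number(0) = 1, catalan_number(1) = 1
  catalan_number(2) = 1*1 + 1*1 = 2
  catalan_number(3) = 1*2 + 1*1 + 2*1 = 5
Now catalan_number(4):
  catalan_number(0)*catalan_number(3) = 1*5 = 5
  catalan_number(1)*catalan_number(2) = 1*2 = 2
  catalan_number(2)*catalan_number(1) = 2*1 = 2
  catalan_number(3)*catalan_number(0) = 5*1 = 5
= 5 + 2 + 2 + 5
= 14


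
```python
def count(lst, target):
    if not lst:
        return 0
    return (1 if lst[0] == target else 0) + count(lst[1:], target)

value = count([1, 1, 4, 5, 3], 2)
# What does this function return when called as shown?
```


count([1, 1, 4, 5, 3], 2)
lst[0]=1 != 2: 0 + count([1, 4, 5, 3], 2)
lst[0]=1 != 2: 0 + count([4, 5, 3], 2)
lst[0]=4 != 2: 0 + count([5, 3], 2)
lst[0]=5 != 2: 0 + count([3], 2)
lst[0]=3 != 2: 0 + count([], 2)
= 0


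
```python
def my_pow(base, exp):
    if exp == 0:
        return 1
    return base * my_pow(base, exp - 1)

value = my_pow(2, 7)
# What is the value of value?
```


my_pow(2, 7)
= 2 * my_pow(2, 6)
= 2 * 2 * my_pow(2, 5)
= 2 * 2 * 2 * my_pow(2, 4)
= 2 * 2 * 2 * 2 * my_pow(2, 3)
= 2 * 2 * 2 * 2 * 2 * my_pow(2, 2)
= 2 * 2 * 2 * 2 * 2 * 2 * my_pow(2, 1)
= 2 * 2 * 2 * 2 * 2 * 2 * 2 * my_pow(2, 0)
= 2 * 2 * 2 * 2 * 2 * 2 * 2 * 1
= 128


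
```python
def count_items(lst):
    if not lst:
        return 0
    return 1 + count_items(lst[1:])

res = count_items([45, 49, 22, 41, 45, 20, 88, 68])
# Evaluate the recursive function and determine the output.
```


count_items([45, 49, 22, 41, 45, 20, 88, 68])
= 1 + count_items([49, 22, 41, 45, 20, 88, 68])
= 1 + 1 + count_items([22, 41, 45, 20, 88, 68])
= 1 + 1 + 1 + count_items([41, 45, 20, 88, 68])
= 1 + 1 + 1 + 1 + count_items([45, 20, 88, 68])
= 1 + 1 + 1 + 1 + 1 + count_items([20, 88, 68])
= 1 + 1 + 1 + 1 + 1 + 1 + count_items([88, 68])
= 1 + 1 + 1 + 1 + 1 + 1 + 1 + count_items([68])
= 1 + 1 + 1 + 1 + 1 + 1 + 1 + 1 + count_items([])
= 1 + 1 + 1 + 1 + 1 + 1 + 1 + 1 + 0
= 8


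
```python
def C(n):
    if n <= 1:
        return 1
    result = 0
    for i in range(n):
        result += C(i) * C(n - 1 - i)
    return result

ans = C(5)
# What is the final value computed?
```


C(5)
= sum of C(i) * C(5-1-i) for i in 0..4
First compute sub-values bottom-up:
  C(0) = 1, C(1) = 1
  C(2) = 1*1 + 1*1 = 2
  C(3) = 1*2 + 1*1 + 2*1 = 5
  C(4) = 1*5 + 1*2 + 2*1 + 5*1 = 14
Now C(5):
  C(0)*C(4) = 1*14 = 14
  C(1)*C(3) = 1*5 = 5
  C(2)*C(2) = 2*2 = 4
  C(3)*C(1) = 5*1 = 5
  C(4)*C(0) = 14*1 = 14
= 14 + 5 + 4 + 5 + 14
= 42


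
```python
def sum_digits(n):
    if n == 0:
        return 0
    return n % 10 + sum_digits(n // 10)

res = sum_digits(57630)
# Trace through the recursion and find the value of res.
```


sum_digits(57630)
= 0 + sum_digits(5763)
= 0 + 3 + sum_digits(576)
= 0 + 3 + 6 + sum_digits(57)
= 0 + 3 + 6 + 7 + sum_digits(5)
= 0 + 3 + 6 + 7 + 5 + sum_digits(0)
= 0 + 3 + 6 + 7 + 5 + 0
= 21


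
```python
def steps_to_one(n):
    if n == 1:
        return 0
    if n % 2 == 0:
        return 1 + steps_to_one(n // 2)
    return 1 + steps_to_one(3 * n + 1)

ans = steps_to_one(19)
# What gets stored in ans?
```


steps_to_one(19)
19 is odd -> 3*19+1 = 58 -> steps_to_one(58)
58 is even -> steps_to_one(29)
29 is odd -> 3*29+1 = 88 -> steps_to_one(88)
88 is even -> steps_to_one(44)
44 is even -> steps_to_one(22)
22 is even -> steps_to_one(11)
11 is odd -> 3*11+1 = 34 -> steps_to_one(34)
34 is even -> steps_to_one(17)
17 is odd -> 3*17+1 = 52 -> steps_to_one(52)
52 is even -> steps_to_one(26)
26 is even -> steps_to_one(13)
13 is odd -> 3*13+1 = 40 -> steps_to_one(40)
40 is even -> steps_to_one(20)
20 is even -> steps_to_one(10)
10 is even -> steps_to_one(5)
5 is odd -> 3*5+1 = 16 -> steps_to_one(16)
16 is even -> steps_to_one(8)
8 is even -> steps_to_one(4)
4 is even -> steps_to_one(2)
2 is even -> steps_to_one(1)
Reached 1 after 20 steps
= 20


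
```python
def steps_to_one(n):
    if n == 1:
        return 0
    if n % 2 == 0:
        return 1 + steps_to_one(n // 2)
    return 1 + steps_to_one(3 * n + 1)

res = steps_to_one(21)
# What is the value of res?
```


steps_to_one(21)
21 is odd -> 3*21+1 = 64 -> steps_to_one(64)
64 is even -> steps_to_one(32)
32 is even -> steps_to_one(16)
16 is even -> steps_to_one(8)
8 is even -> steps_to_one(4)
4 is even -> steps_to_one(2)
2 is even -> steps_to_one(1)
Reached 1 after 7 steps
= 7


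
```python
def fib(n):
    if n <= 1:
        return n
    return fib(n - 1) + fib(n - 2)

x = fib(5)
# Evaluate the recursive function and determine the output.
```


fib(5)
= fib(4) + fib(3)
= (fib(3) + fib(2)) + fib(3)
Computing bottom-up: fib(0)=0, fib(1)=1, fib(2)=1, fib(3)=2, fib(4)=3, fib(5)=5
= 5


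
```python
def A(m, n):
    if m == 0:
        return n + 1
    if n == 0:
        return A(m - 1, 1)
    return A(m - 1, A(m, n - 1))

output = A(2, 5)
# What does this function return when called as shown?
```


A(2, 5)
= A(1, A(2, 4))
First compute A(2, 4) = 11
= A(1, 11)
= 13


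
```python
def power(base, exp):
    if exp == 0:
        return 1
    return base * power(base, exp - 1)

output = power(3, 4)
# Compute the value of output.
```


power(3, 4)
= 3 * power(3, 3)
= 3 * 3 * power(3, 2)
= 3 * 3 * 3 * power(3, 1)
= 3 * 3 * 3 * 3 * power(3, 0)
= 3 * 3 * 3 * 3 * 1
= 81


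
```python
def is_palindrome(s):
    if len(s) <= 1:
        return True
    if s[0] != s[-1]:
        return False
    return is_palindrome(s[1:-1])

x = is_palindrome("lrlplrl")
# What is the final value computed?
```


is_palindrome("lrlplrl")
"lrlplrl": s[0]='l' == s[-1]='l' -> is_palindrome("rlplr")
"rlplr": s[0]='r' == s[-1]='r' -> is_palindrome("lpl")
"lpl": s[0]='l' == s[-1]='l' -> is_palindrome("p")
"p": len <= 1 -> True
= True


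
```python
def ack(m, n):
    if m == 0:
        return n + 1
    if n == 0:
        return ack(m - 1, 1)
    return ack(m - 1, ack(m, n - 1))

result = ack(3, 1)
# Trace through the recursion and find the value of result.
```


ack(3, 1)
= ack(2, ack(3, 0))
First compute ack(3, 0) = 5
= ack(2, 5)
= 13


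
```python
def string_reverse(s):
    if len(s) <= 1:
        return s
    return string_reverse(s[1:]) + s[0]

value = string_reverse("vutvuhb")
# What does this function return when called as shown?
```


string_reverse("vutvuhb")
= string_reverse("utvuhb") + "v"
= string_reverse("tvuhb") + "u" + "v"
= string_reverse("vuhb") + "t" + "u" + "v"
= string_reverse("uhb") + "v" + "t" + "u" + "v"
= string_reverse("hb") + "u" + "v" + "t" + "u" + "v"
= string_reverse("b") + "h" + "u" + "v" + "t" + "u" + "v"
= "b" + "h" + "u" + "v" + "t" + "u" + "v"
= "bhuvtuv"


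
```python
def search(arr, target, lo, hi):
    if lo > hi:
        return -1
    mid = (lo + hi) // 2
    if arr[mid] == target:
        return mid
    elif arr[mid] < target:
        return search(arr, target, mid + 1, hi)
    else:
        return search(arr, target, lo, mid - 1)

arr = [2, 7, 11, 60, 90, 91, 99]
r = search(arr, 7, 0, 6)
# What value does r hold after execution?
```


search(arr, 7, 0, 6)
lo=0, hi=6, mid=3, arr[mid]=60
60 > 7, search left half
lo=0, hi=2, mid=1, arr[mid]=7
arr[1] == 7, found at index 1
= 1


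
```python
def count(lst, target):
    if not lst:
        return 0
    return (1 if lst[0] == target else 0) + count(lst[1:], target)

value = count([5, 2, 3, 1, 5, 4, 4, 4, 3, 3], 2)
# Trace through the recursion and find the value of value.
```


count([5, 2, 3, 1, 5, 4, 4, 4, 3, 3], 2)
lst[0]=5 != 2: 0 + count([2, 3, 1, 5, 4, 4, 4, 3, 3], 2)
lst[0]=2 == 2: 1 + count([3, 1, 5, 4, 4, 4, 3, 3], 2)
lst[0]=3 != 2: 0 + count([1, 5, 4, 4, 4, 3, 3], 2)
lst[0]=1 != 2: 0 + count([5, 4, 4, 4, 3, 3], 2)
lst[0]=5 != 2: 0 + count([4, 4, 4, 3, 3], 2)
lst[0]=4 != 2: 0 + count([4, 4, 3, 3], 2)
lst[0]=4 != 2: 0 + count([4, 3, 3], 2)
lst[0]=4 != 2: 0 + count([3, 3], 2)
lst[0]=3 != 2: 0 + count([3], 2)
lst[0]=3 != 2: 0 + count([], 2)
= 1


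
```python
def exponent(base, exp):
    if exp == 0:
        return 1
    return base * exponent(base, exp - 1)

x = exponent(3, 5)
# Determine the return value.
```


exponent(3, 5)
= 3 * exponent(3, 4)
= 3 * 3 * exponent(3, 3)
= 3 * 3 * 3 * exponent(3, 2)
= 3 * 3 * 3 * 3 * exponent(3, 1)
= 3 * 3 * 3 * 3 * 3 * exponent(3, 0)
= 3 * 3 * 3 * 3 * 3 * 1
= 243


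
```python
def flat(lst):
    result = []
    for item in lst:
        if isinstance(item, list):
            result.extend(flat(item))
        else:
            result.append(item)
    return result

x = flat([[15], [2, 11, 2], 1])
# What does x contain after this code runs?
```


flat([[15], [2, 11, 2], 1])
Processing each element:
  [15] is a list -> flat recursively -> [15]
  [2, 11, 2] is a list -> flat recursively -> [2, 11, 2]
  1 is not a list -> append 1
= [15, 2, 11, 2, 1]


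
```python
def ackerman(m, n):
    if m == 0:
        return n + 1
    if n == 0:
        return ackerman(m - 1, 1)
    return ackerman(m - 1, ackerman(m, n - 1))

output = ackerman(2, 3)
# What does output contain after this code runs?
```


ackerman(2, 3)
= ackerman(1, ackerman(2, 2))
First compute ackerman(2, 2) = 7
= ackerman(1, 7)
= 9


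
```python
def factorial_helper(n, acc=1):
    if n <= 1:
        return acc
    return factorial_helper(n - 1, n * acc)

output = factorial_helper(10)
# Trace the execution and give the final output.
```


factorial_helper(10, 1)
= factorial_helper(9, 10 * 1) = factorial_helper(9, 10)
= factorial_helper(8, 9 * 10) = factorial_helper(8, 90)
= factorial_helper(7, 8 * 90) = factorial_helper(7, 720)
= factorial_helper(6, 7 * 720) = factorial_helper(6, 5040)
= factorial_helper(5, 6 * 5040) = factorial_helper(5, 30240)
= factorial_helper(4, 5 * 30240) = factorial_helper(4, 151200)
= factorial_helper(3, 4 * 151200) = factorial_helper(3, 604800)
= factorial_helper(2, 3 * 604800) = factorial_helper(2, 1814400)
= factorial_helper(1, 2 * 1814400) = factorial_helper(1, 3628800)
n <= 1, return acc = 3628800


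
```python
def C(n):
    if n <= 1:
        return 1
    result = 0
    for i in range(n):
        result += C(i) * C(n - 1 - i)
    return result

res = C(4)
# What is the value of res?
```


C(4)
= sum of C(i) * C(4-1-i) for i in 0..3
First compute sub-values bottom-up:
  C(0) = 1, C(1) = 1
  C(2) = 1*1 + 1*1 = 2
  C(3) = 1*2 + 1*1 + 2*1 = 5
Now C(4):
  C(0)*C(3) = 1*5 = 5
  C(1)*C(2) = 1*2 = 2
  C(2)*C(1) = 2*1 = 2
  C(3)*C(0) = 5*1 = 5
= 5 + 2 + 2 + 5
= 14


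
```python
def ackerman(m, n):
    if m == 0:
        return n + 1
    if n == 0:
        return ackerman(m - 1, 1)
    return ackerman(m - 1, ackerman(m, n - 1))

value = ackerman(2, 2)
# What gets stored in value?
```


ackerman(2, 2)
= ackerman(1, ackerman(2, 1))
First compute ackerman(2, 1) = 5
= ackerman(1, 5)
= 7


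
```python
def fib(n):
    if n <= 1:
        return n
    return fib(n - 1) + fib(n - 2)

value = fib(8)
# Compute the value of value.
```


fib(8)
= fib(7) + fib(6)
= (fib(6) + fib(5)) + fib(6)
Computing bottom-up: fib(0)=0, fib(1)=1, fib(2)=1, fib(3)=2, fib(4)=3, fib(5)=5, fib(6)=8, fib(7)=13, fib(8)=21
= 21


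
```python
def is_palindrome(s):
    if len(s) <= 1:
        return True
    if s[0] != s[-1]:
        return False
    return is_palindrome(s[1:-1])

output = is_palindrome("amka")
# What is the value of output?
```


is_palindrome("amka")
"amka": s[0]='a' == s[-1]='a' -> is_palindrome("mk")
"mk": s[0]='m' != s[-1]='k' -> False
= False


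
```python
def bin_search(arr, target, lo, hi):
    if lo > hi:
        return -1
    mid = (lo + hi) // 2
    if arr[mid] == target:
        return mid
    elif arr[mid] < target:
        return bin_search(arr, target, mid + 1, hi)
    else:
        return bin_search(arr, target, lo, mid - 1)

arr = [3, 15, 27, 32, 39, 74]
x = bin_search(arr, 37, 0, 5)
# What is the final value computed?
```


bin_search(arr, 37, 0, 5)
lo=0, hi=5, mid=2, arr[mid]=27
27 < 37, search right half
lo=3, hi=5, mid=4, arr[mid]=39
39 > 37, search left half
lo=3, hi=3, mid=3, arr[mid]=32
32 < 37, search right half
lo > hi, target not found, return -1
= -1


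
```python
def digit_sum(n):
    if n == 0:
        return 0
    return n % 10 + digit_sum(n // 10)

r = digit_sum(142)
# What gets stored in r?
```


digit_sum(142)
= 2 + digit_sum(14)
= 2 + 4 + digit_sum(1)
= 2 + 4 + 1 + digit_sum(0)
= 2 + 4 + 1 + 0
= 7


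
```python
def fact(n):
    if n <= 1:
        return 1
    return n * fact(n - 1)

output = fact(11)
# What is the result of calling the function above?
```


fact(11)
= 11 * fact(10)
= 11 * 10 * fact(9)
= 11 * 10 * 9 * fact(8)
= 11 * 10 * 9 * 8 * fact(7)
= 11 * 10 * 9 * 8 * 7 * fact(6)
= 11 * 10 * 9 * 8 * 7 * 6 * fact(5)
= 11 * 10 * 9 * 8 * 7 * 6 * 5 * fact(4)
= 11 * 10 * 9 * 8 * 7 * 6 * 5 * 4 * fact(3)
= 11 * 10 * 9 * 8 * 7 * 6 * 5 * 4 * 3 * fact(2)
= 11 * 10 * 9 * 8 * 7 * 6 * 5 * 4 * 3 * 2 * fact(1)
= 11 * 10 * 9 * 8 * 7 * 6 * 5 * 4 * 3 * 2 * 1
= 39916800


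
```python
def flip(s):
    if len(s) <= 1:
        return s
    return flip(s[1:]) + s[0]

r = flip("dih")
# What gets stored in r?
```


flip("dih")
= flip("ih") + "d"
= flip("h") + "i" + "d"
= "h" + "i" + "d"
= "hid"


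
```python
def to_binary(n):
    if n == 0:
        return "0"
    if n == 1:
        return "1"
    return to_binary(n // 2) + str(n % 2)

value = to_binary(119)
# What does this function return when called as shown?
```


to_binary(119)
= to_binary(59) + "1"
= to_binary(29) + "1" + "1"
= to_binary(14) + "1" + "1" + "1"
= to_binary(7) + "0" + "1" + "1" + "1"
= to_binary(3) + "1" + "0" + "1" + "1" + "1"
= to_binary(1) + "1" + "1" + "0" + "1" + "1" + "1"
= "1" + "1" + "1" + "0" + "1" + "1" + "1"
= "1110111"


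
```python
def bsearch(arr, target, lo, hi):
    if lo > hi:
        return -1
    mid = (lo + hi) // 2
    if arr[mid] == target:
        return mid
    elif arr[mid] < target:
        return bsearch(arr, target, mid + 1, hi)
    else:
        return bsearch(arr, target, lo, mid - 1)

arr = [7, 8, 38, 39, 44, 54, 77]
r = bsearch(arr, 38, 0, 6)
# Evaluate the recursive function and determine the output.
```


bsearch(arr, 38, 0, 6)
lo=0, hi=6, mid=3, arr[mid]=39
39 > 38, search left half
lo=0, hi=2, mid=1, arr[mid]=8
8 < 38, search right half
lo=2, hi=2, mid=2, arr[mid]=38
arr[2] == 38, found at index 2
= 2


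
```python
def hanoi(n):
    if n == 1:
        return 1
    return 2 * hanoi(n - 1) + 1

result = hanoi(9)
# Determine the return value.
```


hanoi(9)
= 2 * hanoi(8) + 1
= 2 * (2 * hanoi(7) + 1) + 1
= 2 * (2 * (2 * hanoi(6) + 1) + 1) + 1
= 2 * (2 * (2 * (2 * hanoi(5) + 1) + 1) + 1) + 1
= 2 * (2 * (2 * (2 * (2 * hanoi(4) + 1) + 1) + 1) + 1) + 1
= 2 * (2 * (2 * (2 * (2 * (2 * hanoi(3) + 1) + 1) + 1) + 1) + 1) + 1
= 2 * (2 * (2 * (2 * (2 * (2 * (2 * hanoi(2) + 1) + 1) + 1) + 1) + 1) + 1) + 1
= 2 * (2 * (2 * (2 * (2 * (2 * (2 * (2 * hanoi(1) + 1) + 1) + 1) + 1) + 1) + 1) + 1) + 1
Now compute bottom-up:
hanoi(1) = 1
hanoi(2) = 2 * 1 + 1 = 3
hanoi(3) = 2 * 3 + 1 = 7
hanoi(4) = 2 * 7 + 1 = 15
hanoi(5) = 2 * 15 + 1 = 31
hanoi(6) = 2 * 31 + 1 = 63
hanoi(7) = 2 * 63 + 1 = 127
hanoi(8) = 2 * 127 + 1 = 255
hanoi(9) = 2 * 255 + 1 = 511
= 511


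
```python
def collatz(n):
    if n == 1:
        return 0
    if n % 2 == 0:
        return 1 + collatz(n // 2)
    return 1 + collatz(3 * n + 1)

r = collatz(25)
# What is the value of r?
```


collatz(25)
25 is odd -> 3*25+1 = 76 -> collatz(76)
76 is even -> collatz(38)
38 is even -> collatz(19)
19 is odd -> 3*19+1 = 58 -> collatz(58)
58 is even -> collatz(29)
29 is odd -> 3*29+1 = 88 -> collatz(88)
88 is even -> collatz(44)
44 is even -> collatz(22)
22 is even -> collatz(11)
11 is odd -> 3*11+1 = 34 -> collatz(34)
34 is even -> collatz(17)
17 is odd -> 3*17+1 = 52 -> collatz(52)
52 is even -> collatz(26)
26 is even -> collatz(13)
13 is odd -> 3*13+1 = 40 -> collatz(40)
40 is even -> collatz(20)
20 is even -> collatz(10)
10 is even -> collatz(5)
5 is odd -> 3*5+1 = 16 -> collatz(16)
16 is even -> collatz(8)
8 is even -> collatz(4)
4 is even -> collatz(2)
2 is even -> collatz(1)
Reached 1 after 23 steps
= 23


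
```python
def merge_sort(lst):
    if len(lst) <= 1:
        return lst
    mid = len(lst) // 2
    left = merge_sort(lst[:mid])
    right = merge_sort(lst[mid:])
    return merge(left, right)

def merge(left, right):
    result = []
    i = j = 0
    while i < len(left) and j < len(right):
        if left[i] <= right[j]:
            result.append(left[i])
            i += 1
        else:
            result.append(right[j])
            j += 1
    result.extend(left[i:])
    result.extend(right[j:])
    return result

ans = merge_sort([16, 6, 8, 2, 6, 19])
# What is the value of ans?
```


merge_sort([16, 6, 8, 2, 6, 19])
Split into [16, 6, 8] and [2, 6, 19]
Left sorted: [6, 8, 16]
Right sorted: [2, 6, 19]
Merge [6, 8, 16] and [2, 6, 19]
= [2, 6, 6, 8, 16, 19]


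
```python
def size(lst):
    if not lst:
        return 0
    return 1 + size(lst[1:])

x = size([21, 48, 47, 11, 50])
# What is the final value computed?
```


size([21, 48, 47, 11, 50])
= 1 + size([48, 47, 11, 50])
= 1 + 1 + size([47, 11, 50])
= 1 + 1 + 1 + size([11, 50])
= 1 + 1 + 1 + 1 + size([50])
= 1 + 1 + 1 + 1 + 1 + size([])
= 1 + 1 + 1 + 1 + 1 + 0
= 5


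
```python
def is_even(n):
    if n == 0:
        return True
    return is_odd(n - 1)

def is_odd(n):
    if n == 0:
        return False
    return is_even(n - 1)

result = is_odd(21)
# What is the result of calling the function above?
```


is_odd(21)
= is_even(20)
= is_odd(19)
= is_even(18)
= is_odd(17)
= is_even(16)
= is_odd(15)
= is_even(14)
= is_odd(13)
= is_even(12)
= is_odd(11)
= is_even(10)
= is_odd(9)
= is_even(8)
= is_odd(7)
= is_even(6)
= is_odd(5)
= is_even(4)
= is_odd(3)
= is_even(2)
= is_odd(1)
= is_even(0)
n == 0: return True
= True


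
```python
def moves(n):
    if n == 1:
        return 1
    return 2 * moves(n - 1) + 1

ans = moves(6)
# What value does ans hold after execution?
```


moves(6)
= 2 * moves(5) + 1
= 2 * (2 * moves(4) + 1) + 1
= 2 * (2 * (2 * moves(3) + 1) + 1) + 1
= 2 * (2 * (2 * (2 * moves(2) + 1) + 1) + 1) + 1
= 2 * (2 * (2 * (2 * (2 * moves(1) + 1) + 1) + 1) + 1) + 1
Now compute bottom-up:
moves(1) = 1
moves(2) = 2 * 1 + 1 = 3
moves(3) = 2 * 3 + 1 = 7
moves(4) = 2 * 7 + 1 = 15
moves(5) = 2 * 15 + 1 = 31
moves(6) = 2 * 31 + 1 = 63
= 63


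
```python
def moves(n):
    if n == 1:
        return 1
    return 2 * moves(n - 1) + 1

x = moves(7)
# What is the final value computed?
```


moves(7)
= 2 * moves(6) + 1
= 2 * (2 * moves(5) + 1) + 1
= 2 * (2 * (2 * moves(4) + 1) + 1) + 1
= 2 * (2 * (2 * (2 * moves(3) + 1) + 1) + 1) + 1
= 2 * (2 * (2 * (2 * (2 * moves(2) + 1) + 1) + 1) + 1) + 1
= 2 * (2 * (2 * (2 * (2 * (2 * moves(1) + 1) + 1) + 1) + 1) + 1) + 1
Now compute bottom-up:
moves(1) = 1
moves(2) = 2 * 1 + 1 = 3
moves(3) = 2 * 3 + 1 = 7
moves(4) = 2 * 7 + 1 = 15
moves(5) = 2 * 15 + 1 = 31
moves(6) = 2 * 31 + 1 = 63
moves(7) = 2 * 63 + 1 = 127
= 127


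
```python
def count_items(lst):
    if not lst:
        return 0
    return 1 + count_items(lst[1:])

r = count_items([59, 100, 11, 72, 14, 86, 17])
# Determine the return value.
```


count_items([59, 100, 11, 72, 14, 86, 17])
= 1 + count_items([100, 11, 72, 14, 86, 17])
= 1 + 1 + count_items([11, 72, 14, 86, 17])
= 1 + 1 + 1 + count_items([72, 14, 86, 17])
= 1 + 1 + 1 + 1 + count_items([14, 86, 17])
= 1 + 1 + 1 + 1 + 1 + count_items([86, 17])
= 1 + 1 + 1 + 1 + 1 + 1 + count_items([17])
= 1 + 1 + 1 + 1 + 1 + 1 + 1 + count_items([])
= 1 + 1 + 1 + 1 + 1 + 1 + 1 + 0
= 7


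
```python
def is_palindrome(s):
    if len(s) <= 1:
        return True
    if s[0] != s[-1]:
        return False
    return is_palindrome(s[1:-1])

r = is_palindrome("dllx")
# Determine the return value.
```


is_palindrome("dllx")
"dllx": s[0]='d' != s[-1]='x' -> False
= False


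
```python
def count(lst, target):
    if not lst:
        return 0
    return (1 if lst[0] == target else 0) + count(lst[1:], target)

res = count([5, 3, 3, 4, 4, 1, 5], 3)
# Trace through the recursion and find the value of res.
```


count([5, 3, 3, 4, 4, 1, 5], 3)
lst[0]=5 != 3: 0 + count([3, 3, 4, 4, 1, 5], 3)
lst[0]=3 == 3: 1 + count([3, 4, 4, 1, 5], 3)
lst[0]=3 == 3: 1 + count([4, 4, 1, 5], 3)
lst[0]=4 != 3: 0 + count([4, 1, 5], 3)
lst[0]=4 != 3: 0 + count([1, 5], 3)
lst[0]=1 != 3: 0 + count([5], 3)
lst[0]=5 != 3: 0 + count([], 3)
= 2


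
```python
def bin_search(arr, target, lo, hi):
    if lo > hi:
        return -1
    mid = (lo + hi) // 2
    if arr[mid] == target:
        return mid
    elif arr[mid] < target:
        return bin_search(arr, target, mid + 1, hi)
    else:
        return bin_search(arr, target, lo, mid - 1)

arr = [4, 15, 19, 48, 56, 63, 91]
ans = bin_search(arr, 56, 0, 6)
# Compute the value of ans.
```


bin_search(arr, 56, 0, 6)
lo=0, hi=6, mid=3, arr[mid]=48
48 < 56, search right half
lo=4, hi=6, mid=5, arr[mid]=63
63 > 56, search left half
lo=4, hi=4, mid=4, arr[mid]=56
arr[4] == 56, found at index 4
= 4


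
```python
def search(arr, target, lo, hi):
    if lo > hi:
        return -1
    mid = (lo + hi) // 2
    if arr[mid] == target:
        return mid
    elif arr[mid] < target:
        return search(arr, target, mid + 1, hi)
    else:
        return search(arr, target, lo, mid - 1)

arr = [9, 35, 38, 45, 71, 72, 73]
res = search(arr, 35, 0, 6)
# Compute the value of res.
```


search(arr, 35, 0, 6)
lo=0, hi=6, mid=3, arr[mid]=45
45 > 35, search left half
lo=0, hi=2, mid=1, arr[mid]=35
arr[1] == 35, found at index 1
= 1


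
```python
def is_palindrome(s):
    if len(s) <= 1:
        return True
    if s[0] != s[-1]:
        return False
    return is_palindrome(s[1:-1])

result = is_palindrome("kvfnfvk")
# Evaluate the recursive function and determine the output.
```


is_palindrome("kvfnfvk")
"kvfnfvk": s[0]='k' == s[-1]='k' -> is_palindrome("vfnfv")
"vfnfv": s[0]='v' == s[-1]='v' -> is_palindrome("fnf")
"fnf": s[0]='f' == s[-1]='f' -> is_palindrome("n")
"n": len <= 1 -> True
= True


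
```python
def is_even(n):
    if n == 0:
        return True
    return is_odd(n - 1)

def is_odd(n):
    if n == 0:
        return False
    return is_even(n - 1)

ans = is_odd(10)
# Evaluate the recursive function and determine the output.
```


is_odd(10)
= is_even(9)
= is_odd(8)
= is_even(7)
= is_odd(6)
= is_even(5)
= is_odd(4)
= is_even(3)
= is_odd(2)
= is_even(1)
= is_odd(0)
n == 0: return False
= False


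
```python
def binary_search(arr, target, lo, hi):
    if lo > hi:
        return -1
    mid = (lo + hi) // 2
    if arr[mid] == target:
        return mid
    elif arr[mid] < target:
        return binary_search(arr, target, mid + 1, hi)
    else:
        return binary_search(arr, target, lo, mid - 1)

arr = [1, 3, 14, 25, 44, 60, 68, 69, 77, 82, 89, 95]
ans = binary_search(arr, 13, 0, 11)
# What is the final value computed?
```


binary_search(arr, 13, 0, 11)
lo=0, hi=11, mid=5, arr[mid]=60
60 > 13, search left half
lo=0, hi=4, mid=2, arr[mid]=14
14 > 13, search left half
lo=0, hi=1, mid=0, arr[mid]=1
1 < 13, search right half
lo=1, hi=1, mid=1, arr[mid]=3
3 < 13, search right half
lo > hi, target not found, return -1
= -1


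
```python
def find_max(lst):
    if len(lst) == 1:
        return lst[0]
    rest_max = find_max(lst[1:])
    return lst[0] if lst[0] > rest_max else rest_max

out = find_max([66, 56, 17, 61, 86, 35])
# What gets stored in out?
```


find_max([66, 56, 17, 61, 86, 35])
= compare 66 with find_max([56, 17, 61, 86, 35])
= compare 56 with find_max([17, 61, 86, 35])
= compare 17 with find_max([61, 86, 35])
= compare 61 with find_max([86, 35])
= compare 86 with find_max([35])
Base: find_max([35]) = 35
compare 86 with 35: max = 86
compare 61 with 86: max = 86
compare 17 with 86: max = 86
compare 56 with 86: max = 86
compare 66 with 86: max = 86
= 86


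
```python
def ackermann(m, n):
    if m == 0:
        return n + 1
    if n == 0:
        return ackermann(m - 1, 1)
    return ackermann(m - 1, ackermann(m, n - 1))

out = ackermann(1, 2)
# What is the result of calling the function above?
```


ackermann(1, 2)
= ackermann(0, ackermann(1, 1))
First compute ackermann(1, 1) = 3
= ackermann(0, 3)
= 4


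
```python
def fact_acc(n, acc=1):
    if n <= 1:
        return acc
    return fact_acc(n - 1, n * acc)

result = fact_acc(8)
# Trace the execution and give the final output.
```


fact_acc(8, 1)
= fact_acc(7, 8 * 1) = fact_acc(7, 8)
= fact_acc(6, 7 * 8) = fact_acc(6, 56)
= fact_acc(5, 6 * 56) = fact_acc(5, 336)
= fact_acc(4, 5 * 336) = fact_acc(4, 1680)
= fact_acc(3, 4 * 1680) = fact_acc(3, 6720)
= fact_acc(2, 3 * 6720) = fact_acc(2, 20160)
= fact_acc(1, 2 * 20160) = fact_acc(1, 40320)
n <= 1, return acc = 40320


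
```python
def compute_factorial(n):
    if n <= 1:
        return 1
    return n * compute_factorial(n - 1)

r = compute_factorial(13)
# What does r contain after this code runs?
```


compute_factorial(13)
= 13 * compute_factorial(12)
= 13 * 12 * compute_factorial(11)
= 13 * 12 * 11 * compute_factorial(10)
= 13 * 12 * 11 * 10 * compute_factorial(9)
= 13 * 12 * 11 * 10 * 9 * compute_factorial(8)
= 13 * 12 * 11 * 10 * 9 * 8 * compute_factorial(7)
= 13 * 12 * 11 * 10 * 9 * 8 * 7 * compute_factorial(6)
= 13 * 12 * 11 * 10 * 9 * 8 * 7 * 6 * compute_factorial(5)
= 13 * 12 * 11 * 10 * 9 * 8 * 7 * 6 * 5 * compute_factorial(4)
= 13 * 12 * 11 * 10 * 9 * 8 * 7 * 6 * 5 * 4 * compute_factorial(3)
= 13 * 12 * 11 * 10 * 9 * 8 * 7 * 6 * 5 * 4 * 3 * compute_factorial(2)
= 13 * 12 * 11 * 10 * 9 * 8 * 7 * 6 * 5 * 4 * 3 * 2 * compute_factorial(1)
= 13 * 12 * 11 * 10 * 9 * 8 * 7 * 6 * 5 * 4 * 3 * 2 * 1
= 6227020800


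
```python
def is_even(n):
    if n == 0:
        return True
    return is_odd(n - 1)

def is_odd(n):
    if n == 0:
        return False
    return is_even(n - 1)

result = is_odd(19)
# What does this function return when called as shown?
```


is_odd(19)
= is_even(18)
= is_odd(17)
= is_even(16)
= is_odd(15)
= is_even(14)
= is_odd(13)
= is_even(12)
= is_odd(11)
= is_even(10)
= is_odd(9)
= is_even(8)
= is_odd(7)
= is_even(6)
= is_odd(5)
= is_even(4)
= is_odd(3)
= is_even(2)
= is_odd(1)
= is_even(0)
n == 0: return True
= True


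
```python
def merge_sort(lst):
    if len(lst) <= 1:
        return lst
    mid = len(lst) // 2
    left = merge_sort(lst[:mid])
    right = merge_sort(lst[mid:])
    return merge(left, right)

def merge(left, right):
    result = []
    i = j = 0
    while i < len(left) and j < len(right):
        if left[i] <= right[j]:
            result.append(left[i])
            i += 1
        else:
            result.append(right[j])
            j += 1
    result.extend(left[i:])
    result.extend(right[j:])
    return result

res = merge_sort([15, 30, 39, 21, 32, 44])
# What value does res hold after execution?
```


merge_sort([15, 30, 39, 21, 32, 44])
Split into [15, 30, 39] and [21, 32, 44]
Left sorted: [15, 30, 39]
Right sorted: [21, 32, 44]
Merge [15, 30, 39] and [21, 32, 44]
= [15, 21, 30, 32, 39, 44]


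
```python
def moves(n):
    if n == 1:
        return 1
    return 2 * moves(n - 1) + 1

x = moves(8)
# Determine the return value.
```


moves(8)
= 2 * moves(7) + 1
= 2 * (2 * moves(6) + 1) + 1
= 2 * (2 * (2 * moves(5) + 1) + 1) + 1
= 2 * (2 * (2 * (2 * moves(4) + 1) + 1) + 1) + 1
= 2 * (2 * (2 * (2 * (2 * moves(3) + 1) + 1) + 1) + 1) + 1
= 2 * (2 * (2 * (2 * (2 * (2 * moves(2) + 1) + 1) + 1) + 1) + 1) + 1
= 2 * (2 * (2 * (2 * (2 * (2 * (2 * moves(1) + 1) + 1) + 1) + 1) + 1) + 1) + 1
Now compute bottom-up:
moves(1) = 1
moves(2) = 2 * 1 + 1 = 3
moves(3) = 2 * 3 + 1 = 7
moves(4) = 2 * 7 + 1 = 15
moves(5) = 2 * 15 + 1 = 31
moves(6) = 2 * 31 + 1 = 63
moves(7) = 2 * 63 + 1 = 127
moves(8) = 2 * 127 + 1 = 255
= 255


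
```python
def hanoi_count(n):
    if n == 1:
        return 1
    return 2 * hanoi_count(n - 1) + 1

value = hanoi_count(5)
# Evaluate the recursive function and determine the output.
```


hanoi_count(5)
= 2 * hanoi_count(4) + 1
= 2 * (2 * hanoi_count(3) + 1) + 1
= 2 * (2 * (2 * hanoi_count(2) + 1) + 1) + 1
= 2 * (2 * (2 * (2 * hanoi_count(1) + 1) + 1) + 1) + 1
Now compute bottom-up:
hanoi_count(1) = 1
hanoi_count(2) = 2 * 1 + 1 = 3
hanoi_count(3) = 2 * 3 + 1 = 7
hanoi_count(4) = 2 * 7 + 1 = 15
hanoi_count(5) = 2 * 15 + 1 = 31
= 31


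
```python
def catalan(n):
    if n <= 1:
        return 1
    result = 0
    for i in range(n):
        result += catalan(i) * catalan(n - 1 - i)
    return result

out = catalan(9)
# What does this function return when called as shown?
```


catalan(9)
= sum of catalan(i) * catalan(9-1-i) for i in 0..8
First compute sub-values bottom-up:
  catalan(0) = 1, catalan(1) = 1
  catalan(2) = 1*1 + 1*1 = 2
  catalan(3) = 1*2 + 1*1 + 2*1 = 5
  catalan(4) = 1*5 + 1*2 + 2*1 + 5*1 = 14
  catalan(5) = 1*14 + 1*5 + 2*2 + 5*1 + 14*1 = 42
  catalan(6) = 1*42 + 1*14 + 2*5 + 5*2 + 14*1 + 42*1 = 132
  catalan(7) = 1*132 + 1*42 + 2*14 + 5*5 + 14*2 + 42*1 + 132*1 = 429
  catalan(8) = 1*429 + 1*132 + 2*42 + 5*14 + 14*5 + 42*2 + 132*1 + 429*1 = 1430
Now catalan(9):
  catalan(0)*catalan(8) = 1*1430 = 1430
  catalan(1)*catalan(7) = 1*429 = 429
  catalan(2)*catalan(6) = 2*132 = 264
  catalan(3)*catalan(5) = 5*42 = 210
  catalan(4)*catalan(4) = 14*14 = 196
  catalan(5)*catalan(3) = 42*5 = 210
  catalan(6)*catalan(2) = 132*2 = 264
  catalan(7)*catalan(1) = 429*1 = 429
  catalan(8)*catalan(0) = 1430*1 = 1430
= 1430 + 429 + 264 + 210 + 196 + 210 + 264 + 429 + 1430
= 4862
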